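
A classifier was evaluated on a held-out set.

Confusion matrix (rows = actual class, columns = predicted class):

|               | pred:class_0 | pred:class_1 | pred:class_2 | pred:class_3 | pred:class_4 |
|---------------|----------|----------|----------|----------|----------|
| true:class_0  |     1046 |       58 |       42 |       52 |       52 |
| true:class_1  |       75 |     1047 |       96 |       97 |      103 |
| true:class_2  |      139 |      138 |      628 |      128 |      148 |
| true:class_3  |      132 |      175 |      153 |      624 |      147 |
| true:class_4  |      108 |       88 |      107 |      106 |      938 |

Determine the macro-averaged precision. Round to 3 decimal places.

Per-class precision (TP/(TP+FP)):
  class_0: TP=1046, FP=75+139+132+108=454 → 1046/1500 = 0.6973
  class_1: TP=1047, FP=58+138+175+88=459 → 1047/1506 = 0.6952
  class_2: TP=628, FP=42+96+153+107=398 → 628/1026 = 0.6121
  class_3: TP=624, FP=52+97+128+106=383 → 624/1007 = 0.6197
  class_4: TP=938, FP=52+103+148+147=450 → 938/1388 = 0.6758
Macro-precision = mean = (0.6973 + 0.6952 + 0.6121 + 0.6197 + 0.6758) / 5 = 0.660

0.660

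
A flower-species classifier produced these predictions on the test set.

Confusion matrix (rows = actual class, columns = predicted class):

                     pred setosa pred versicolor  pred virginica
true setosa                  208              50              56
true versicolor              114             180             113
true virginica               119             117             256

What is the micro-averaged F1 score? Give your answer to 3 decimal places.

0.531

Micro-averaging pools counts across classes: ΣTP=644, ΣFP=569, ΣFN=569.
Micro-F1 score = 2·TP/(2·TP+FP+FN) on pooled counts = 0.531 (equals overall accuracy in single-label multiclass).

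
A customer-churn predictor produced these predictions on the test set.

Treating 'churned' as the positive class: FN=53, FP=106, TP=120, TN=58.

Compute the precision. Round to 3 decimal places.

0.531

Precision = TP/(TP+FP) = 120/(120+106) = 120/226 = 0.531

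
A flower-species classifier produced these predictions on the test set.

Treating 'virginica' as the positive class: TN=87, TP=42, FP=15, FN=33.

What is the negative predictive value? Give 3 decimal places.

NPV = TN/(TN+FN) = 87/(87+33) = 0.725

0.725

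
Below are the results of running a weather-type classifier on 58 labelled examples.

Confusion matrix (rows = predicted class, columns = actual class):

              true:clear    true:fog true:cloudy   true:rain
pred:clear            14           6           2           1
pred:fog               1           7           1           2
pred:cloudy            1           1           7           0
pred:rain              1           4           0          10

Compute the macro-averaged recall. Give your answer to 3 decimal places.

0.670

Per-class recall (TP/(TP+FN)):
  clear: TP=14, FN=1+1+1=3 → 14/17 = 0.8235
  fog: TP=7, FN=6+1+4=11 → 7/18 = 0.3889
  cloudy: TP=7, FN=2+1+0=3 → 7/10 = 0.7000
  rain: TP=10, FN=1+2+0=3 → 10/13 = 0.7692
Macro-recall = mean = (0.8235 + 0.3889 + 0.7000 + 0.7692) / 4 = 0.670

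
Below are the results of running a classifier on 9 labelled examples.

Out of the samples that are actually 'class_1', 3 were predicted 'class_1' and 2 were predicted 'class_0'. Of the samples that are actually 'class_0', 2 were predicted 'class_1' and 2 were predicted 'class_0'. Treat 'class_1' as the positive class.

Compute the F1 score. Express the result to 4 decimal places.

0.6000

Precision = TP/(TP+FP) = 3/5 = 0.6000
Recall = TP/(TP+FN) = 3/5 = 0.6000
F1 = 2·TP/(2·TP+FP+FN) = 6/10 = 0.6000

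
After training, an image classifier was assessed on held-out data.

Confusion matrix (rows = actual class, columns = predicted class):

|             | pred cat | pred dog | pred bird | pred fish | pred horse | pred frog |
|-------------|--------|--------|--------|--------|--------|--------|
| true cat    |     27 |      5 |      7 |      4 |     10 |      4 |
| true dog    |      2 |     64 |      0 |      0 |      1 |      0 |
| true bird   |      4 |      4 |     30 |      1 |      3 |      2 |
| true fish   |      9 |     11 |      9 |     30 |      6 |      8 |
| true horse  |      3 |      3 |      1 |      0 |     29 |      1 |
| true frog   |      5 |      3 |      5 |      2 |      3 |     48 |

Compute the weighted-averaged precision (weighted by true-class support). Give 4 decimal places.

Per-class precision (TP/(TP+FP)):
  cat: TP=27, FP=2+4+9+3+5=23 → 27/50 = 0.54000
  dog: TP=64, FP=5+4+11+3+3=26 → 64/90 = 0.71111
  bird: TP=30, FP=7+0+9+1+5=22 → 30/52 = 0.57692
  fish: TP=30, FP=4+0+1+0+2=7 → 30/37 = 0.81081
  horse: TP=29, FP=10+1+3+6+3=23 → 29/52 = 0.55769
  frog: TP=48, FP=4+0+2+8+1=15 → 48/63 = 0.76190
Weighted-precision = Σ (supportᵢ/N)·precisionᵢ with N=344: (57/344)·0.54000 + (67/344)·0.71111 + (44/344)·0.57692 + (73/344)·0.81081 + (37/344)·0.55769 + (66/344)·0.76190 = 0.6800

0.6800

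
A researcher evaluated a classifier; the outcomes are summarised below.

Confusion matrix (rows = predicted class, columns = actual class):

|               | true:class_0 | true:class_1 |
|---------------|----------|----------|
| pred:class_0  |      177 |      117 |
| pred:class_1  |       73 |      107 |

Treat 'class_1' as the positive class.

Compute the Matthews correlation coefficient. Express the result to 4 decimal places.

MCC = (TP·TN − FP·FN) / √((TP+FP)(TP+FN)(TN+FP)(TN+FN))
Numerator = 107·177 − 73·117 = 10398
Denominator = √(180·224·250·294) = √2963520000 = 54438.2219
MCC = 10398 / 54438.2219 = 0.1910

0.1910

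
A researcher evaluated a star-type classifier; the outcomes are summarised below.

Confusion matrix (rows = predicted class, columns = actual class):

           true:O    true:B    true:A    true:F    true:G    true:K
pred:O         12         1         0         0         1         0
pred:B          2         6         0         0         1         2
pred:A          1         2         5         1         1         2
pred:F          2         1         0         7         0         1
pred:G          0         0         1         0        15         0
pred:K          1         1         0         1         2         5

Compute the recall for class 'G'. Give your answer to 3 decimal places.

0.750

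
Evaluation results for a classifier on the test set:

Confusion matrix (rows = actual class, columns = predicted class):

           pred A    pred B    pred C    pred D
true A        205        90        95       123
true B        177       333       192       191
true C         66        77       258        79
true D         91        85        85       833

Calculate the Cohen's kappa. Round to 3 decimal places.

Observed agreement pₒ = trace/N = 1629/2980 = 0.5466
Expected agreement pₑ = Σ (rowᵢ·colᵢ)/N² = (513·539 + 893·585 + 480·630 + 1094·1226)/2980² = 0.2751
κ = (pₒ − pₑ)/(1 − pₑ) = (0.5466 − 0.2751)/(1 − 0.2751) = 0.375

0.375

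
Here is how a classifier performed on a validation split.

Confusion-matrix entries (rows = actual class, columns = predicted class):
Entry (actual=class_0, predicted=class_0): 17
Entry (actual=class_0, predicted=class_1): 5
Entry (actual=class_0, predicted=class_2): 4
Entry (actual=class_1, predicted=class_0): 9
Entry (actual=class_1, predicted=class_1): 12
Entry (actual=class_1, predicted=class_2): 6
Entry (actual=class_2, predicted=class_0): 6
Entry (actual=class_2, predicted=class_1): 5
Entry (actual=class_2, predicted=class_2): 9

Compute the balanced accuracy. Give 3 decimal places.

Balanced accuracy = mean of per-class recall.
  class_0: recall = 17/26 = 0.6538
  class_1: recall = 12/27 = 0.4444
  class_2: recall = 9/20 = 0.4500
Mean = (0.6538 + 0.4444 + 0.4500) / 3 = 0.516

0.516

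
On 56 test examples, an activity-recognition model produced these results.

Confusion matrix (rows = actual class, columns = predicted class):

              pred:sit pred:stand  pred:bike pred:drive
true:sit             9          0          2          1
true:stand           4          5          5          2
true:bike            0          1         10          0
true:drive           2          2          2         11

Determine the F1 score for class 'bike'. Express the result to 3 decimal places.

One-vs-rest for 'bike': TP = diagonal; FP = other classes predicted 'bike'; FN = 'bike' predicted as other.
F1 score = 2·TP/(2·TP+FP+FN).
bike: TP=10, FP=2+5+2=9, FN=0+1+0=1 → 20/30 = 0.6667

0.667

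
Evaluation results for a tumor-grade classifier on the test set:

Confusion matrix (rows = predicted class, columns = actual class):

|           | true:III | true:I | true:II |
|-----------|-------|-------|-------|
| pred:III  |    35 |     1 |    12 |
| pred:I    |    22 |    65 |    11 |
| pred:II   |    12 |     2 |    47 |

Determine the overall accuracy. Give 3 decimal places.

0.710

Accuracy = trace / total = (35+65+47=147) / 207 = 147/207 = 0.710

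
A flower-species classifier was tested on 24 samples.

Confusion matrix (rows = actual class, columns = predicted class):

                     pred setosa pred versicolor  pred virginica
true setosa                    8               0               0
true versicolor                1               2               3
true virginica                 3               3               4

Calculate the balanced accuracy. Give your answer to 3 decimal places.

Balanced accuracy = mean of per-class recall.
  setosa: recall = 8/8 = 1.0000
  versicolor: recall = 2/6 = 0.3333
  virginica: recall = 4/10 = 0.4000
Mean = (1.0000 + 0.3333 + 0.4000) / 3 = 0.578

0.578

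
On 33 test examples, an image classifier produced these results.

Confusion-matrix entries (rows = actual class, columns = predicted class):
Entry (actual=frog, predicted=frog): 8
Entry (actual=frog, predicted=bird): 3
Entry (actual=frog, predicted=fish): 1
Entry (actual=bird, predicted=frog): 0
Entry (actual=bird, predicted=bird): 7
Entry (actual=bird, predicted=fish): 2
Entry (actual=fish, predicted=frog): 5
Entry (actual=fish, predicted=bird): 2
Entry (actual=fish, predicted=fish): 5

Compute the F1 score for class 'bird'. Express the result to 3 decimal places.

One-vs-rest for 'bird': TP = diagonal; FP = other classes predicted 'bird'; FN = 'bird' predicted as other.
F1 score = 2·TP/(2·TP+FP+FN).
bird: TP=7, FP=3+2=5, FN=0+2=2 → 14/21 = 0.6667

0.667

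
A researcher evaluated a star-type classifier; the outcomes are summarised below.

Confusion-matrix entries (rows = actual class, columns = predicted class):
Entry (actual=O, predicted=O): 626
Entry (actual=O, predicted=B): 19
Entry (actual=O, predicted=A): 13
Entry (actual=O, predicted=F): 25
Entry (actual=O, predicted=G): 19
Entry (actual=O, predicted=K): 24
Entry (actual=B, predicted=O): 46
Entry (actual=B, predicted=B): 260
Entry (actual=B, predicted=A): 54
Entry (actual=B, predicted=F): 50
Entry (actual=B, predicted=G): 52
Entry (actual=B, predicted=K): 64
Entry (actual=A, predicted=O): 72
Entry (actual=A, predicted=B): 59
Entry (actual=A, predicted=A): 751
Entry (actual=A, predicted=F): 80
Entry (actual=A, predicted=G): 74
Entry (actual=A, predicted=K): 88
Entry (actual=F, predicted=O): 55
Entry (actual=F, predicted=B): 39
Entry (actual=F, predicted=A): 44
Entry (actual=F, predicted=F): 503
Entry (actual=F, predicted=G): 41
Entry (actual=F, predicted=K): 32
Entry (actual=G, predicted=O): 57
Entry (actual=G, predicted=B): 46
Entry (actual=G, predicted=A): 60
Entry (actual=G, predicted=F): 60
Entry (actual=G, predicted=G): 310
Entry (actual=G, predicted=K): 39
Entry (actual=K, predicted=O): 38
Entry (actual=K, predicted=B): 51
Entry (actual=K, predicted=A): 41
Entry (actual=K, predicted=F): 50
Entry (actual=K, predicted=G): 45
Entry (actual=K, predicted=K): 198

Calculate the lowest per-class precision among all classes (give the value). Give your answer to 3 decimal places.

0.445

Per-class precision (TP/(TP+FP)):
  O: TP=626, FP=46+72+55+57+38=268 → 626/894 = 0.7002
  B: TP=260, FP=19+59+39+46+51=214 → 260/474 = 0.5485
  A: TP=751, FP=13+54+44+60+41=212 → 751/963 = 0.7799
  F: TP=503, FP=25+50+80+60+50=265 → 503/768 = 0.6549
  G: TP=310, FP=19+52+74+41+45=231 → 310/541 = 0.5730
  K: TP=198, FP=24+64+88+32+39=247 → 198/445 = 0.4449
Lowest is class 'K' with precision = 0.445.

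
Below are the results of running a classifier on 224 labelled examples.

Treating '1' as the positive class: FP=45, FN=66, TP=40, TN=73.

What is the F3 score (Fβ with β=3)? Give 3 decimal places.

0.385

Fβ = (1+β²)·TP / ((1+β²)·TP + β²·FN + FP), with β²=9
= 10·40 / (10·40 + 9·66 + 45) = 0.385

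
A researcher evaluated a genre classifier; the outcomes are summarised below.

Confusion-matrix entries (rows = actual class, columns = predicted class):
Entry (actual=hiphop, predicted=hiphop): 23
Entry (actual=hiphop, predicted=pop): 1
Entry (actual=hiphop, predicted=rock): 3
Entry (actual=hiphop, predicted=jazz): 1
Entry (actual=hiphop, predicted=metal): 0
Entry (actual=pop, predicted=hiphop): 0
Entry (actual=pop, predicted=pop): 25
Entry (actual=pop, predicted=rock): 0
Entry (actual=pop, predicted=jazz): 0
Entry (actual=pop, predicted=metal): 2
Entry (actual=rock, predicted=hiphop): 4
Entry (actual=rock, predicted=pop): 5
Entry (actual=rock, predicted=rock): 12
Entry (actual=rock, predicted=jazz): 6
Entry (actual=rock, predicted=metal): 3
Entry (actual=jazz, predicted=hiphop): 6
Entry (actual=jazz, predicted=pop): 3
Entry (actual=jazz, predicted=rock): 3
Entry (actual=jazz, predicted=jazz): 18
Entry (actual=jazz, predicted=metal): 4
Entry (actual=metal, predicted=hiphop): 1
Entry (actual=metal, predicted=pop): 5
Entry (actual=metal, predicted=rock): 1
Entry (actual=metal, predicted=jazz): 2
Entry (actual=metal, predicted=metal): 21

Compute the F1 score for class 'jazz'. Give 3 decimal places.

0.590

F1 score = 2·TP/(2·TP+FP+FN).
jazz: TP=18, FP=1+0+6+2=9, FN=6+3+3+4=16 → 36/61 = 0.5902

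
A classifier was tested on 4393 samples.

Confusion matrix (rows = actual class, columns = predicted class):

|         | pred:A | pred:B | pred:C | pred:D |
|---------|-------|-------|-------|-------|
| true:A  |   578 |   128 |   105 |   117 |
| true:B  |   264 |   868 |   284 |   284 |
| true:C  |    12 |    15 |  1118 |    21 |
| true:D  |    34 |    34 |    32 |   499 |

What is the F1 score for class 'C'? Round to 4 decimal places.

Treat 'C' as positive and all other classes as negative.
F1 score = 2·TP/(2·TP+FP+FN).
C: TP=1118, FP=105+284+32=421, FN=12+15+21=48 → 2236/2705 = 0.82662

0.8266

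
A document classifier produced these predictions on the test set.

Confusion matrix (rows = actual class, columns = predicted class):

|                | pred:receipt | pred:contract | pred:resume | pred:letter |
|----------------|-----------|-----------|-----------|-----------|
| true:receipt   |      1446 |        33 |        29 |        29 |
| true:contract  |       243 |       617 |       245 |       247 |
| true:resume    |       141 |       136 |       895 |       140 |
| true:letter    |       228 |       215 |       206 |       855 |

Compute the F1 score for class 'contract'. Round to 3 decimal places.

0.524

F1 score = 2·TP/(2·TP+FP+FN).
contract: TP=617, FP=33+136+215=384, FN=243+245+247=735 → 1234/2353 = 0.5244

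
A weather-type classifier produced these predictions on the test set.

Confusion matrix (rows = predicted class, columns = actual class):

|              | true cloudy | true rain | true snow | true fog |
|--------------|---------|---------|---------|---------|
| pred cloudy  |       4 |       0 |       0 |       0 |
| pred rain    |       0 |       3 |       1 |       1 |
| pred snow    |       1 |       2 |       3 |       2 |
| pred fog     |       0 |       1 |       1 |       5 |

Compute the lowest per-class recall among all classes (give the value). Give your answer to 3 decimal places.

Per-class recall (TP/(TP+FN)):
  cloudy: TP=4, FN=0+1+0=1 → 4/5 = 0.8000
  rain: TP=3, FN=0+2+1=3 → 3/6 = 0.5000
  snow: TP=3, FN=0+1+1=2 → 3/5 = 0.6000
  fog: TP=5, FN=0+1+2=3 → 5/8 = 0.6250
Lowest is class 'rain' with recall = 0.500.

0.500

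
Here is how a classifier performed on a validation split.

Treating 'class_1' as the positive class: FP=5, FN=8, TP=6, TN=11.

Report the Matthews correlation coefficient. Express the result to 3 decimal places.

0.120

MCC = (TP·TN − FP·FN) / √((TP+FP)(TP+FN)(TN+FP)(TN+FN))
Numerator = 6·11 − 5·8 = 26
Denominator = √(11·14·16·19) = √46816 = 216.3701
MCC = 26 / 216.3701 = 0.120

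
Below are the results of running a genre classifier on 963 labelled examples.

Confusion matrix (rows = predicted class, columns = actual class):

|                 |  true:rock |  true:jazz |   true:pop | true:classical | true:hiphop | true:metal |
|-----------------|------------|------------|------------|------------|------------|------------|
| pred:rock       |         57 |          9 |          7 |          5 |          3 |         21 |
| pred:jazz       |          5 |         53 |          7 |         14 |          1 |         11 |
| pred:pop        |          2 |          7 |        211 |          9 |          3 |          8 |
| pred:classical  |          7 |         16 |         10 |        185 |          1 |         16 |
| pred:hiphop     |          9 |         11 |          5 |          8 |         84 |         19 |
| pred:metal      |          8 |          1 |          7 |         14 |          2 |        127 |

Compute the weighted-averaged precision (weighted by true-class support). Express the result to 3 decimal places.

0.755

Per-class precision (TP/(TP+FP)):
  rock: TP=57, FP=9+7+5+3+21=45 → 57/102 = 0.5588
  jazz: TP=53, FP=5+7+14+1+11=38 → 53/91 = 0.5824
  pop: TP=211, FP=2+7+9+3+8=29 → 211/240 = 0.8792
  classical: TP=185, FP=7+16+10+1+16=50 → 185/235 = 0.7872
  hiphop: TP=84, FP=9+11+5+8+19=52 → 84/136 = 0.6176
  metal: TP=127, FP=8+1+7+14+2=32 → 127/159 = 0.7987
Weighted-precision = Σ (supportᵢ/N)·precisionᵢ with N=963: (88/963)·0.5588 + (97/963)·0.5824 + (247/963)·0.8792 + (235/963)·0.7872 + (94/963)·0.6176 + (202/963)·0.7987 = 0.755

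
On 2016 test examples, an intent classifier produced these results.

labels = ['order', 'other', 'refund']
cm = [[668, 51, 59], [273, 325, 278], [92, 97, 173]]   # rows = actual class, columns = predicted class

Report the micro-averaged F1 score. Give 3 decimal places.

0.578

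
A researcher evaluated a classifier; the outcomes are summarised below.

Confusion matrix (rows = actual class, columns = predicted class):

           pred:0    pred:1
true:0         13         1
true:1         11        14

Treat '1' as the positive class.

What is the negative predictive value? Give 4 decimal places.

NPV = TN/(TN+FN) = 13/(13+11) = 0.5417

0.5417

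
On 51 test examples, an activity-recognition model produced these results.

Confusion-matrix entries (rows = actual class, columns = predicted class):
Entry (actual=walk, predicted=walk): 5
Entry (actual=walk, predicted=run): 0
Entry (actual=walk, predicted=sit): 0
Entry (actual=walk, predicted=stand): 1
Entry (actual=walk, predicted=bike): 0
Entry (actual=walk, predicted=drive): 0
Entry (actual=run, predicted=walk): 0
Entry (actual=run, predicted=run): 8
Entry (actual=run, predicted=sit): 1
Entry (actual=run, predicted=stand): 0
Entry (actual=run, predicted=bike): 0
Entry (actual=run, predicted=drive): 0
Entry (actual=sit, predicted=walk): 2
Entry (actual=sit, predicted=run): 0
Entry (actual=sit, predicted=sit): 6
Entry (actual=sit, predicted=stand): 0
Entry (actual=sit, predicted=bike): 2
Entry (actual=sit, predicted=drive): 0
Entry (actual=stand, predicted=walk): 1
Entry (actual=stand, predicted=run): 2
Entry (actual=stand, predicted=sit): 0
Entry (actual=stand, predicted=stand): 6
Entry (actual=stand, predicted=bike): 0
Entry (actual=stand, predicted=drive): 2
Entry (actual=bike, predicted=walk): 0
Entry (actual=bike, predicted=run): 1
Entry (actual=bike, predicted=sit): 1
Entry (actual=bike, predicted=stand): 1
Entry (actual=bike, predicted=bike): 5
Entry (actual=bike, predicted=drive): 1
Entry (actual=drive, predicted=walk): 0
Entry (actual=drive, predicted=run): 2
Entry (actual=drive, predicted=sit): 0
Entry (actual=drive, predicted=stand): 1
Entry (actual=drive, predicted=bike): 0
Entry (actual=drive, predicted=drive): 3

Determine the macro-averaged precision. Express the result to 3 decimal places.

Per-class precision (TP/(TP+FP)):
  walk: TP=5, FP=0+2+1+0+0=3 → 5/8 = 0.6250
  run: TP=8, FP=0+0+2+1+2=5 → 8/13 = 0.6154
  sit: TP=6, FP=0+1+0+1+0=2 → 6/8 = 0.7500
  stand: TP=6, FP=1+0+0+1+1=3 → 6/9 = 0.6667
  bike: TP=5, FP=0+0+2+0+0=2 → 5/7 = 0.7143
  drive: TP=3, FP=0+0+0+2+1=3 → 3/6 = 0.5000
Macro-precision = mean = (0.6250 + 0.6154 + 0.7500 + 0.6667 + 0.7143 + 0.5000) / 6 = 0.645

0.645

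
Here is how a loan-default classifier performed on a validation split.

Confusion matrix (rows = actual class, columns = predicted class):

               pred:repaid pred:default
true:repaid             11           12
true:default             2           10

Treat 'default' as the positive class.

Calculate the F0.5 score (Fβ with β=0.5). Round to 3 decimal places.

0.500

Fβ = (1+β²)·TP / ((1+β²)·TP + β²·FN + FP), with β²=1/4
= 1.25·10 / (1.25·10 + 0.25·2 + 12) = 0.500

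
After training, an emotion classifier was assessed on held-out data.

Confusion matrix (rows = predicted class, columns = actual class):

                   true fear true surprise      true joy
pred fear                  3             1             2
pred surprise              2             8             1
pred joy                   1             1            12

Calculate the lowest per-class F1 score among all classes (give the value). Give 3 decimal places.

Per-class F1 score (2·TP/(2·TP+FP+FN)):
  fear: TP=3, FP=1+2=3, FN=2+1=3 → 6/12 = 0.5000
  surprise: TP=8, FP=2+1=3, FN=1+1=2 → 16/21 = 0.7619
  joy: TP=12, FP=1+1=2, FN=2+1=3 → 24/29 = 0.8276
Lowest is class 'fear' with F1 score = 0.500.

0.500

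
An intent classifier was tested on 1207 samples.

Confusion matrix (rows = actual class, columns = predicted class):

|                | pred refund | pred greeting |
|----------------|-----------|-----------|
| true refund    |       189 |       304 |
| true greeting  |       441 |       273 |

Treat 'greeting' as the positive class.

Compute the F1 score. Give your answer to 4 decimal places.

0.4229

Precision = TP/(TP+FP) = 273/577 = 0.4731
Recall = TP/(TP+FN) = 273/714 = 0.3824
F1 = 2·TP/(2·TP+FP+FN) = 546/1291 = 0.4229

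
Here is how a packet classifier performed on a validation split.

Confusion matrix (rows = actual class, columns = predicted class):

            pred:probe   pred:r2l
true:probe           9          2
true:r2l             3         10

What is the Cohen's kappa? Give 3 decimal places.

Observed agreement pₒ = trace/N = 19/24 = 0.7917
Expected agreement pₑ = Σ (rowᵢ·colᵢ)/N² = (11·12 + 13·12)/24² = 0.5000
κ = (pₒ − pₑ)/(1 − pₑ) = (0.7917 − 0.5000)/(1 − 0.5000) = 0.583

0.583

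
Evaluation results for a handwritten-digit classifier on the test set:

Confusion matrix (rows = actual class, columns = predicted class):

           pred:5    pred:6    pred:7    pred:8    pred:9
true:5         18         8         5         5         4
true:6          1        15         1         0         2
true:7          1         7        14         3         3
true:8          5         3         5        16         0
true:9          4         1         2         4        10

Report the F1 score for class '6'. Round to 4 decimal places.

One-vs-rest for '6': TP = diagonal; FP = other classes predicted '6'; FN = '6' predicted as other.
F1 score = 2·TP/(2·TP+FP+FN).
6: TP=15, FP=8+7+3+1=19, FN=1+1+0+2=4 → 30/53 = 0.56604

0.5660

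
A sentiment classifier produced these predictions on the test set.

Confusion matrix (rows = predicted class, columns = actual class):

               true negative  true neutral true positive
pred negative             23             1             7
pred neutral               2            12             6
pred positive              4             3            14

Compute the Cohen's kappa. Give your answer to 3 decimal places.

Observed agreement pₒ = trace/N = 49/72 = 0.6806
Expected agreement pₑ = Σ (rowᵢ·colᵢ)/N² = (29·31 + 16·20 + 27·21)/72² = 0.3445
κ = (pₒ − pₑ)/(1 − pₑ) = (0.6806 − 0.3445)/(1 − 0.3445) = 0.513

0.513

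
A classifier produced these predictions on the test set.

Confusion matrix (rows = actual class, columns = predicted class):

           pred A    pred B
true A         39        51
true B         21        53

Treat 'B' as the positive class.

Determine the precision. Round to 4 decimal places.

0.5096

Precision = TP/(TP+FP) = 53/(53+51) = 53/104 = 0.5096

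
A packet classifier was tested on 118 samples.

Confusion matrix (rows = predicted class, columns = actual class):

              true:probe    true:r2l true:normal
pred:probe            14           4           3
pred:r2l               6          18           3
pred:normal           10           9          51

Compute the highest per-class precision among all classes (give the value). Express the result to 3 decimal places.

0.729

Per-class precision (TP/(TP+FP)):
  probe: TP=14, FP=4+3=7 → 14/21 = 0.6667
  r2l: TP=18, FP=6+3=9 → 18/27 = 0.6667
  normal: TP=51, FP=10+9=19 → 51/70 = 0.7286
Highest is class 'normal' with precision = 0.729.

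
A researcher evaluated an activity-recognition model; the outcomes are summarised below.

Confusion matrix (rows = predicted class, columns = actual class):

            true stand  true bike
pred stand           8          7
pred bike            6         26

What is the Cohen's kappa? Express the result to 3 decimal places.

Observed agreement pₒ = trace/N = 34/47 = 0.7234
Expected agreement pₑ = Σ (rowᵢ·colᵢ)/N² = (14·15 + 33·32)/47² = 0.5731
κ = (pₒ − pₑ)/(1 − pₑ) = (0.7234 − 0.5731)/(1 − 0.5731) = 0.352

0.352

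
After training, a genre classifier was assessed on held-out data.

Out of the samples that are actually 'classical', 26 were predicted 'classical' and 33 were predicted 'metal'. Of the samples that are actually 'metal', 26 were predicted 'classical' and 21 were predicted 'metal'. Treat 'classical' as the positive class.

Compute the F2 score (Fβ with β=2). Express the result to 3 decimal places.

0.451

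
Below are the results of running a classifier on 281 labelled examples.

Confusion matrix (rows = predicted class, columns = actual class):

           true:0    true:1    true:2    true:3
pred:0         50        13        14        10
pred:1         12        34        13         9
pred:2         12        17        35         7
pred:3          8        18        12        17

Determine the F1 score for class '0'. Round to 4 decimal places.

0.5917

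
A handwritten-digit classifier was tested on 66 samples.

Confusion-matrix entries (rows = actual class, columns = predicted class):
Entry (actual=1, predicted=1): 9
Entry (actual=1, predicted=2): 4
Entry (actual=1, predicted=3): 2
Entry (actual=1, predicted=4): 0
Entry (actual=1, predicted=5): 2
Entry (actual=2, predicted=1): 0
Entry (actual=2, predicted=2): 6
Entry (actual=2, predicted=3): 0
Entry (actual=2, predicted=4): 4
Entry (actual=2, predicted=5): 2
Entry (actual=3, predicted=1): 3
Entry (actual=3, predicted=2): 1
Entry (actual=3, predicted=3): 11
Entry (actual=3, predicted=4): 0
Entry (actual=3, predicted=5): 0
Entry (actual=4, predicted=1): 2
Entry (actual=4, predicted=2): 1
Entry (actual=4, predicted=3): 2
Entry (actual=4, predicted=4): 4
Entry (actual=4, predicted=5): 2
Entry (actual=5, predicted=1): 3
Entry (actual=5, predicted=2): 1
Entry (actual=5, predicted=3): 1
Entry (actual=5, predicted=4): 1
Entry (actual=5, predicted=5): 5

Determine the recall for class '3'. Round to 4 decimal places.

Treat '3' as positive and all other classes as negative.
recall = TP/(TP+FN).
3: TP=11, FN=3+1+0+0=4 → 11/15 = 0.73333

0.7333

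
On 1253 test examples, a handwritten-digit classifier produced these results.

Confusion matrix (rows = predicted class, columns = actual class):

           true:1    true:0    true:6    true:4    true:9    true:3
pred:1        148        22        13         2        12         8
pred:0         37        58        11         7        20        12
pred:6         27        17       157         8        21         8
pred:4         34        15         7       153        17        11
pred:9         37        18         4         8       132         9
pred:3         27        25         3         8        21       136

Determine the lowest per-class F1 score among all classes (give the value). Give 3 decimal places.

0.387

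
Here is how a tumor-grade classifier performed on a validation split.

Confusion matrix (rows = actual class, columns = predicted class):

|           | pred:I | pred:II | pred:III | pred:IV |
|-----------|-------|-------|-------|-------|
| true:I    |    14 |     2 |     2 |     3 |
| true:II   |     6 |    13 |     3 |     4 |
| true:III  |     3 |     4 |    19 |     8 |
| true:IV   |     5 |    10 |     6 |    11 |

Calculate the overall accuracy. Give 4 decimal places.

Accuracy = trace / total = (14+13+19+11=57) / 113 = 57/113 = 0.5044

0.5044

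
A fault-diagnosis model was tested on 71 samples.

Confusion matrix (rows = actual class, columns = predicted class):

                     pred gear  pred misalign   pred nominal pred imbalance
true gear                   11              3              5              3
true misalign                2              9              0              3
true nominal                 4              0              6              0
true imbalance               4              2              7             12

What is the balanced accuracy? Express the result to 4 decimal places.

0.5557

Balanced accuracy = mean of per-class recall.
  gear: recall = 11/22 = 0.50000
  misalign: recall = 9/14 = 0.64286
  nominal: recall = 6/10 = 0.60000
  imbalance: recall = 12/25 = 0.48000
Mean = (0.50000 + 0.64286 + 0.60000 + 0.48000) / 4 = 0.5557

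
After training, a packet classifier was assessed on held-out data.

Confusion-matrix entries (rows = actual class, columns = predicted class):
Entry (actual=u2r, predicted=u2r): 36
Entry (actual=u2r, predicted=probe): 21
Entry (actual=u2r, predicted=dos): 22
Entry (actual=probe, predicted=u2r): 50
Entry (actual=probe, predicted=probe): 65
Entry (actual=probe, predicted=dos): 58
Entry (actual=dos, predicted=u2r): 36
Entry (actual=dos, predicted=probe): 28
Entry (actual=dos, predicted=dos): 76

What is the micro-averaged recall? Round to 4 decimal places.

0.4515

Micro-averaging pools counts across classes: ΣTP=177, ΣFP=215, ΣFN=215.
Micro-recall = TP/(TP+FN) on pooled counts = 0.4515 (equals overall accuracy in single-label multiclass).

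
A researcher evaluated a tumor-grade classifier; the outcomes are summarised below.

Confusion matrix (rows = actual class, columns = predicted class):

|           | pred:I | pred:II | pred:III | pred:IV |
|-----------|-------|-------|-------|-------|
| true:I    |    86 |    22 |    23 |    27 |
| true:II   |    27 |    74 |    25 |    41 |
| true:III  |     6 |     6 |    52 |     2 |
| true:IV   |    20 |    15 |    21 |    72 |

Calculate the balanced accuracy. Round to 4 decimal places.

0.5844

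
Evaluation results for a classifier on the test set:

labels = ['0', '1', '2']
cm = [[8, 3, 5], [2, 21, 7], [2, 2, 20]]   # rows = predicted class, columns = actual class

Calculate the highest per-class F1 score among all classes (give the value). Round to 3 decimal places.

0.750

Per-class F1 score (2·TP/(2·TP+FP+FN)):
  0: TP=8, FP=3+5=8, FN=2+2=4 → 16/28 = 0.5714
  1: TP=21, FP=2+7=9, FN=3+2=5 → 42/56 = 0.7500
  2: TP=20, FP=2+2=4, FN=5+7=12 → 40/56 = 0.7143
Highest is class '1' with F1 score = 0.750.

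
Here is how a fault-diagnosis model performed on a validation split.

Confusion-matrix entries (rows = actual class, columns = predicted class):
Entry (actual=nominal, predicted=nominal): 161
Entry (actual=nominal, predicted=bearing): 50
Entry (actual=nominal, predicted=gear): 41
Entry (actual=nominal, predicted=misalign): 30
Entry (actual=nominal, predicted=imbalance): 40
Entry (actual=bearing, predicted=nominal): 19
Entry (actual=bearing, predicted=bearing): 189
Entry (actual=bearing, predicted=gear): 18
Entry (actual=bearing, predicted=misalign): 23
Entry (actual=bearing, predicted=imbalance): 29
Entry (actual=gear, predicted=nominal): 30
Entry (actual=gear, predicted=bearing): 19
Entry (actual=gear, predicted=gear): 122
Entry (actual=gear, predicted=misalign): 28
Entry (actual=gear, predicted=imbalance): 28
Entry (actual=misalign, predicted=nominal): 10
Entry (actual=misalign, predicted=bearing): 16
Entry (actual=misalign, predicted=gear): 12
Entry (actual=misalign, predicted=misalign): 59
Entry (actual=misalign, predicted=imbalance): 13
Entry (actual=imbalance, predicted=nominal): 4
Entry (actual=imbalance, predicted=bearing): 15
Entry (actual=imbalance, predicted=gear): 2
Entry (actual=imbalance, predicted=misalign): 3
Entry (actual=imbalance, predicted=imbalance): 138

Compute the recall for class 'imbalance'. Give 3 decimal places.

Treat 'imbalance' as positive and all other classes as negative.
recall = TP/(TP+FN).
imbalance: TP=138, FN=4+15+2+3=24 → 138/162 = 0.8519

0.852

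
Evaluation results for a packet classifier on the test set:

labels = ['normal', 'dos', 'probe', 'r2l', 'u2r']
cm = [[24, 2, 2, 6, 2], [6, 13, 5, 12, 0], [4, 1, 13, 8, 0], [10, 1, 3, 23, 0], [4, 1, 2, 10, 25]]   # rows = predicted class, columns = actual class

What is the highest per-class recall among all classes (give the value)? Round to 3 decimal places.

0.926

Per-class recall (TP/(TP+FN)):
  normal: TP=24, FN=6+4+10+4=24 → 24/48 = 0.5000
  dos: TP=13, FN=2+1+1+1=5 → 13/18 = 0.7222
  probe: TP=13, FN=2+5+3+2=12 → 13/25 = 0.5200
  r2l: TP=23, FN=6+12+8+10=36 → 23/59 = 0.3898
  u2r: TP=25, FN=2+0+0+0=2 → 25/27 = 0.9259
Highest is class 'u2r' with recall = 0.926.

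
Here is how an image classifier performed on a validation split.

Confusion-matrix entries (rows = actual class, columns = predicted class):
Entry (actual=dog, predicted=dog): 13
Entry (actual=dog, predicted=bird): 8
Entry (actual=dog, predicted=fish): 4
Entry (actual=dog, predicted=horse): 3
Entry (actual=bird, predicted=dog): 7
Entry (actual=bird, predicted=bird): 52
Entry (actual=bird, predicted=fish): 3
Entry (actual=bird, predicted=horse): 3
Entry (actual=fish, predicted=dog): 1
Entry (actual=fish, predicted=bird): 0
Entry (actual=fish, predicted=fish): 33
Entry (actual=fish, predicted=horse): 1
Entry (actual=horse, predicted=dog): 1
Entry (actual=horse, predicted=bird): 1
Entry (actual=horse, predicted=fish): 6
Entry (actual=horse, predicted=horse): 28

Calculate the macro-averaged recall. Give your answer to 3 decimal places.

0.746

Per-class recall (TP/(TP+FN)):
  dog: TP=13, FN=8+4+3=15 → 13/28 = 0.4643
  bird: TP=52, FN=7+3+3=13 → 52/65 = 0.8000
  fish: TP=33, FN=1+0+1=2 → 33/35 = 0.9429
  horse: TP=28, FN=1+1+6=8 → 28/36 = 0.7778
Macro-recall = mean = (0.4643 + 0.8000 + 0.9429 + 0.7778) / 4 = 0.746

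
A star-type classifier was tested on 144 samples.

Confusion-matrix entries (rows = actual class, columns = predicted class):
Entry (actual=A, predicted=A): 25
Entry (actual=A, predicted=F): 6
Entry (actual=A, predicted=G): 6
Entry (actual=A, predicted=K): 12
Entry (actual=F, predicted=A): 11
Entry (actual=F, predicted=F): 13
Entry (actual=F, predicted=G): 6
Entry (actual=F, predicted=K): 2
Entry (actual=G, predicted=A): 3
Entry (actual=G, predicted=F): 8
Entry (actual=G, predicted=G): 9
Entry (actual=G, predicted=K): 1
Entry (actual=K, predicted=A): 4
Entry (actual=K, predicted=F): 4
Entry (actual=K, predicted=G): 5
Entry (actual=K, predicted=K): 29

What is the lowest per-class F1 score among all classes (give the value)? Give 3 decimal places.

0.383

Per-class F1 score (2·TP/(2·TP+FP+FN)):
  A: TP=25, FP=11+3+4=18, FN=6+6+12=24 → 50/92 = 0.5435
  F: TP=13, FP=6+8+4=18, FN=11+6+2=19 → 26/63 = 0.4127
  G: TP=9, FP=6+6+5=17, FN=3+8+1=12 → 18/47 = 0.3830
  K: TP=29, FP=12+2+1=15, FN=4+4+5=13 → 58/86 = 0.6744
Lowest is class 'G' with F1 score = 0.383.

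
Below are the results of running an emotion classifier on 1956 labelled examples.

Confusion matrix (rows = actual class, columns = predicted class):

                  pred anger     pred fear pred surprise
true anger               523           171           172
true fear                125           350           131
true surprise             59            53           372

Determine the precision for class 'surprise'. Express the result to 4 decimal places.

0.5511

One-vs-rest for 'surprise': TP = diagonal; FP = other classes predicted 'surprise'; FN = 'surprise' predicted as other.
precision = TP/(TP+FP).
surprise: TP=372, FP=172+131=303 → 372/675 = 0.55111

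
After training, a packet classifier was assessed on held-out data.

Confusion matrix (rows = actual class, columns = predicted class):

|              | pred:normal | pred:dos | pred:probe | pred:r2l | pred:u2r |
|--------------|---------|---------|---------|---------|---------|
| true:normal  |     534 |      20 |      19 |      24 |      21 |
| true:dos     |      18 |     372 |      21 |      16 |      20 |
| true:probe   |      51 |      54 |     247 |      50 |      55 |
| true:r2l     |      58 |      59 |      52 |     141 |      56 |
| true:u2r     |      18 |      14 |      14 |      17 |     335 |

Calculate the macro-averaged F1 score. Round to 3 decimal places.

Per-class F1 score (2·TP/(2·TP+FP+FN)):
  normal: TP=534, FP=18+51+58+18=145, FN=20+19+24+21=84 → 1068/1297 = 0.8234
  dos: TP=372, FP=20+54+59+14=147, FN=18+21+16+20=75 → 744/966 = 0.7702
  probe: TP=247, FP=19+21+52+14=106, FN=51+54+50+55=210 → 494/810 = 0.6099
  r2l: TP=141, FP=24+16+50+17=107, FN=58+59+52+56=225 → 282/614 = 0.4593
  u2r: TP=335, FP=21+20+55+56=152, FN=18+14+14+17=63 → 670/885 = 0.7571
Macro-F1 score = mean = (0.8234 + 0.7702 + 0.6099 + 0.4593 + 0.7571) / 5 = 0.684

0.684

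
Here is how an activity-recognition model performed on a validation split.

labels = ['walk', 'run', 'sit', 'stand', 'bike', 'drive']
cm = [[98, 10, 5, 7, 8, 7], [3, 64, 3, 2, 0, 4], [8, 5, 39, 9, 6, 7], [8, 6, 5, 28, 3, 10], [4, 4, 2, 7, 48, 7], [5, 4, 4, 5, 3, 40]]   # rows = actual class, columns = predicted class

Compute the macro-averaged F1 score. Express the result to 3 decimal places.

0.641

Per-class F1 score (2·TP/(2·TP+FP+FN)):
  walk: TP=98, FP=3+8+8+4+5=28, FN=10+5+7+8+7=37 → 196/261 = 0.7510
  run: TP=64, FP=10+5+6+4+4=29, FN=3+3+2+0+4=12 → 128/169 = 0.7574
  sit: TP=39, FP=5+3+5+2+4=19, FN=8+5+9+6+7=35 → 78/132 = 0.5909
  stand: TP=28, FP=7+2+9+7+5=30, FN=8+6+5+3+10=32 → 56/118 = 0.4746
  bike: TP=48, FP=8+0+6+3+3=20, FN=4+4+2+7+7=24 → 96/140 = 0.6857
  drive: TP=40, FP=7+4+7+10+7=35, FN=5+4+4+5+3=21 → 80/136 = 0.5882
Macro-F1 score = mean = (0.7510 + 0.7574 + 0.5909 + 0.4746 + 0.6857 + 0.5882) / 6 = 0.641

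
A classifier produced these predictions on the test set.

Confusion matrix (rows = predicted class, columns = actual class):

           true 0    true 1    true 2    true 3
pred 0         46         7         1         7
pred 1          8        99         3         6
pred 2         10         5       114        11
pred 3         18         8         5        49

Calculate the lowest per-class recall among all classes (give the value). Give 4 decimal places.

0.5610

Per-class recall (TP/(TP+FN)):
  0: TP=46, FN=8+10+18=36 → 46/82 = 0.56098
  1: TP=99, FN=7+5+8=20 → 99/119 = 0.83193
  2: TP=114, FN=1+3+5=9 → 114/123 = 0.92683
  3: TP=49, FN=7+6+11=24 → 49/73 = 0.67123
Lowest is class '0' with recall = 0.5610.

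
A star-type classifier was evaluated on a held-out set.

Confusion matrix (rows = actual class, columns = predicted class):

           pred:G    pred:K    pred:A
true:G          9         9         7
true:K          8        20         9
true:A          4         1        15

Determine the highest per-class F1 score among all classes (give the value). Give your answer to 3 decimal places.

Per-class F1 score (2·TP/(2·TP+FP+FN)):
  G: TP=9, FP=8+4=12, FN=9+7=16 → 18/46 = 0.3913
  K: TP=20, FP=9+1=10, FN=8+9=17 → 40/67 = 0.5970
  A: TP=15, FP=7+9=16, FN=4+1=5 → 30/51 = 0.5882
Highest is class 'K' with F1 score = 0.597.

0.597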